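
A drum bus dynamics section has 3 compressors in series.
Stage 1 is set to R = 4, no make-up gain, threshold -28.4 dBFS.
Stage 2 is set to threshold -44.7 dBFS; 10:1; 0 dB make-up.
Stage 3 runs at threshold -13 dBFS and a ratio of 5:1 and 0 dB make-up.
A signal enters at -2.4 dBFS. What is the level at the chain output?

-42.42 dBFS

Stage 1: -2.4 dBFS is 26 dB over -28.4 dBFS; at 4:1 that becomes 6.5 dB over, giving -21.9 dBFS.
Stage 2: -21.9 dBFS is 22.8 dB over -44.7 dBFS; at 10:1 that becomes 2.28 dB over, giving -42.42 dBFS.
Stage 3: below threshold (-42.42 ≤ -13); passes unchanged; output -42.42 dBFS.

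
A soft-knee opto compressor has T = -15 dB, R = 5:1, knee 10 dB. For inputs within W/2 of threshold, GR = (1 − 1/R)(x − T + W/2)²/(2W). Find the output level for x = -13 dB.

x − T + W/2 = -13 − (-15) + 5 = 7.
GR = (1 − 1/5) × 7² / 20 = 0.8 × 49 / 20 = 1.96 dB.
Output = -13 − 1.96 = -14.96 dB.

-14.96 dB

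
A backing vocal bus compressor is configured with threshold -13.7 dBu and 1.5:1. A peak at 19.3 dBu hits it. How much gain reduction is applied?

Overshoot = 19.3 − (-13.7) = 33 dB.
At 1.5:1, output sits 33/1.5 = 22 dB above threshold.
So the signal is attenuated by 33 − 22 = 11 dB.

11 dB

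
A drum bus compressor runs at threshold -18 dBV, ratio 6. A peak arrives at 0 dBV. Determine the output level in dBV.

-15 dBV

Overshoot: 0 − (-18) = 18 dB.
At 6:1 the overshoot is divided by 6, leaving 3 dB above threshold.
Output = -18 + 3 = -15 dBV.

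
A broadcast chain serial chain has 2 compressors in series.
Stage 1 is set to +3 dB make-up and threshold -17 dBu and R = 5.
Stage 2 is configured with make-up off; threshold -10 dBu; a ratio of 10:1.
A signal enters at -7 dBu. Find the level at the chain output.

Stage 1: overshoot 10 dB → 10/5 = 2 dB → -15 dBu; +3 dB make-up → -12 dBu.
Stage 2: below threshold (-12 ≤ -10); passes unchanged; output -12 dBu.

-12 dBu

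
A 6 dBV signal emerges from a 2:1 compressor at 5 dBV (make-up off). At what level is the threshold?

4 dBV

Let T be the threshold. Output overshoot = (input overshoot)/R, so 5 − T = (6 − T)/2.
2·(5 − T) = 6 − T → 1·T = 10 − 6 = 4.
T = 4/1 = 4 dBV.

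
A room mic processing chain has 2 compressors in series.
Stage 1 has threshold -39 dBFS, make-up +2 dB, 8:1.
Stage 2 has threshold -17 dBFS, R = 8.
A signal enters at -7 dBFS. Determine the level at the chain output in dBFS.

-33 dBFS

Stage 1: overshoot 32 dB → 32/8 = 4 dB → -35 dBFS; +2 dB make-up → -33 dBFS.
Stage 2: -33 dBFS is at or below the -17 dBFS threshold — no compression; output -33 dBFS.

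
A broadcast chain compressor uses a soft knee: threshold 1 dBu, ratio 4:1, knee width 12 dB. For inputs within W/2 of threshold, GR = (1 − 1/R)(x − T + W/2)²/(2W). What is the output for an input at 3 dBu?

x − T + W/2 = 3 − 1 + 6 = 8.
GR = (1 − 1/4) × 8² / 24 = 0.75 × 64 / 24 = 2 dB.
Output = 3 − 2 = 1 dBu.

1 dBu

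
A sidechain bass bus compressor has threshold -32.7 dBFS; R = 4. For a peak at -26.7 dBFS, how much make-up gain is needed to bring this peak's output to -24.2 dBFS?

Without make-up, output = threshold + overshoot/4 = -32.7 + 1.5 = -31.2 dBFS.
Gap to target: 7 dB.

7 dB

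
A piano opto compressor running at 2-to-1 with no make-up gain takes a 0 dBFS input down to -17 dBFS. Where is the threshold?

Gain reduction = 0 − (-17) = 17 dB; output overshoot = GR / (R − 1) = 17 / 1 = 17 dB.
Threshold = output − output overshoot = -17 − 17 = -34 dBFS.

-34 dBFS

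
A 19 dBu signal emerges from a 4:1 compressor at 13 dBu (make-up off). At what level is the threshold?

Gain reduction = 19 − 13 = 6 dB; output overshoot = GR / (R − 1) = 6 / 3 = 2 dB.
Threshold = output − output overshoot = 13 − 2 = 11 dBu.

11 dBu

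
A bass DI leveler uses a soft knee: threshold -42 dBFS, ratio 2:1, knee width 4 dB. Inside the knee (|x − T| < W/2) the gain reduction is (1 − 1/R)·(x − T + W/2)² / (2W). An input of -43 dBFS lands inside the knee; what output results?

-43.0625 dBFS

x − T + W/2 = -43 − (-42) + 2 = 1.
GR = (1 − 1/2) × 1² / 8 = 0.5 × 1 / 8 = 0.0625 dB.
Output = -43 − 0.0625 = -43.0625 dBFS.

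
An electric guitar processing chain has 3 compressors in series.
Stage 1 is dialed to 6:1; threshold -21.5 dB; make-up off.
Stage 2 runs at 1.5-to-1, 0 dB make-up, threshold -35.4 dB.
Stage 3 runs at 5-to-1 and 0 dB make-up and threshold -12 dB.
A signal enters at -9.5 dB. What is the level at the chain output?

-24.8 dB

Stage 1: overshoot 12 dB → 12/6 = 2 dB → -19.5 dB.
Stage 2: -19.5 dB is 15.9 dB over -35.4 dB; at 1.5:1 that becomes 10.6 dB over, giving -24.8 dB.
Stage 3: -24.8 dB is at or below the -12 dB threshold — no compression; output -24.8 dB.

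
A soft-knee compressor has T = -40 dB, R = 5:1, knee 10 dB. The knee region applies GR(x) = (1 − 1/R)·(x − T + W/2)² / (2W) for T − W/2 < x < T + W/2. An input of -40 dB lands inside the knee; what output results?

x − T + W/2 = -40 − (-40) + 5 = 5.
GR = (1 − 1/5) × 5² / 20 = 0.8 × 25 / 20 = 1 dB.
Output = -40 − 1 = -41 dB.

-41 dB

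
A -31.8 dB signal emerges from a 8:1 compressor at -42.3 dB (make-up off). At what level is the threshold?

Gain reduction = -31.8 − (-42.3) = 10.5 dB; output overshoot = GR / (R − 1) = 10.5 / 7 = 1.5 dB.
Threshold = output − output overshoot = -42.3 − 1.5 = -43.8 dB.

-43.8 dB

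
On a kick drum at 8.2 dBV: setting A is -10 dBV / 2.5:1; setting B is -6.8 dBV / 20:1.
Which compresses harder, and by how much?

B, by 3.33 dB

A: GR = 18.2 − 18.2/2.5 = 10.92 dB.
B: GR = 15 − 15/20 = 14.25 dB.
Difference: 3.33 dB in favour of B.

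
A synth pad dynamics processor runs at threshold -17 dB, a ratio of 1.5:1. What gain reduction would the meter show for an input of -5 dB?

4 dB

The signal is 12 dB above threshold.
A 1.5:1 ratio leaves 8 dB of that excess.
Gain reduction = 12 − 8 = 4 dB.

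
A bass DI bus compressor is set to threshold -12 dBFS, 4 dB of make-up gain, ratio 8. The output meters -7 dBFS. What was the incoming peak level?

Before make-up, the level was -7 − 4 = -11 dBFS.
That's 1 dB above the -12 dBFS threshold.
Input overshoot = R × output overshoot = 8 dB → input = -12 + 8 = -4 dBFS.

-4 dBFS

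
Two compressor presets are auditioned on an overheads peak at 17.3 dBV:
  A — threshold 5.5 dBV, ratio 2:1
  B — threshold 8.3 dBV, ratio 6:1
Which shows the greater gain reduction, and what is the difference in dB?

B, by 1.6 dB

A: GR = 11.8 − 11.8/2 = 5.9 dB.
B: GR = 9 − 9/6 = 7.5 dB.
B applies 1.6 dB more gain reduction.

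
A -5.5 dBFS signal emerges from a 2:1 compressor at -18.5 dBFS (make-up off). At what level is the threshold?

-31.5 dBFS

Gain reduction = -5.5 − (-18.5) = 13 dB; output overshoot = GR / (R − 1) = 13 / 1 = 13 dB.
Threshold = output − output overshoot = -18.5 − 13 = -31.5 dBFS.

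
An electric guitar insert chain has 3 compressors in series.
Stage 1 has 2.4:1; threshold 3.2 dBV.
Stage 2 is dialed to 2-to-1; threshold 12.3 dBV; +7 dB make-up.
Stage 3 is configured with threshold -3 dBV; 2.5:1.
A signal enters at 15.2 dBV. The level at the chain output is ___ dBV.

4.28 dBV

Stage 1: overshoot 12 dB → 12/2.4 = 5 dB → 8.2 dBV.
Stage 2: 8.2 dBV is at or below the 12.3 dBV threshold — no compression; make-up brings it to 15.2 dBV.
Stage 3: 15.2 dBV is 18.2 dB over -3 dBV; at 2.5:1 that becomes 7.28 dB over, giving 4.28 dBV.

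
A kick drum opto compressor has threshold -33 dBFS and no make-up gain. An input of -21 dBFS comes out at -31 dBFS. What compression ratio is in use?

6:1

Input overshoot = -21 − (-33) = 12 dB; output overshoot = -31 − (-33) = 2 dB.
Ratio = 12 / 2 = 6.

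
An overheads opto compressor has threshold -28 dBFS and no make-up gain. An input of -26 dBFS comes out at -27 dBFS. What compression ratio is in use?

Input overshoot = -26 − (-28) = 2 dB; output overshoot = -27 − (-28) = 1 dB.
Ratio = 2 / 1 = 2.

2:1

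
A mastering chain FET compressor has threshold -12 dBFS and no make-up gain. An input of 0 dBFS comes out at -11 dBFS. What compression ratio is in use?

Input overshoot = 0 − (-12) = 12 dB; output overshoot = -11 − (-12) = 1 dB.
Ratio = 12 / 1 = 12.

12:1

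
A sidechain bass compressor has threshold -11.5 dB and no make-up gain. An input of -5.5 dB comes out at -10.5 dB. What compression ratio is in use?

6:1

Input overshoot = -5.5 − (-11.5) = 6 dB; output overshoot = -10.5 − (-11.5) = 1 dB.
Ratio = 6 / 1 = 6.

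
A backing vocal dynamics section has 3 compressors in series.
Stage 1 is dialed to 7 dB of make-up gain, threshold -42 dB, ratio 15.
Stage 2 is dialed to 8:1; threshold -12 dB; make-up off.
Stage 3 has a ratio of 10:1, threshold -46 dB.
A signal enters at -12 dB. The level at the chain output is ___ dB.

-44.7 dB

Stage 1: overshoot 30 dB → 30/15 = 2 dB → -40 dB; +7 dB make-up → -33 dB.
Stage 2: -33 dB ≤ -12 dB, so stage 2 doesn't engage; output -33 dB.
Stage 3: 13 dB above -46 dB, reduced 10:1 to 1.3 dB above → -44.7 dB.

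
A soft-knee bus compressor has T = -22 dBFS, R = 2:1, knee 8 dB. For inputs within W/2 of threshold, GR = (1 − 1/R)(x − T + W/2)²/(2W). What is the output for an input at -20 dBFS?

x − T + W/2 = -20 − (-22) + 4 = 6.
GR = (1 − 1/2) × 6² / 16 = 0.5 × 36 / 16 = 1.125 dB.
Output = -20 − 1.125 = -21.125 dBFS.

-21.125 dBFS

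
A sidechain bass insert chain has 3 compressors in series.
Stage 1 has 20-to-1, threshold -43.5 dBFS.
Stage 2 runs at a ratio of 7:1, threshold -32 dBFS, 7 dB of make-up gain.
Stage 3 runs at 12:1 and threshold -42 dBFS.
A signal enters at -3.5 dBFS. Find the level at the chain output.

-41.375 dBFS

Stage 1: overshoot 40 dB → 40/20 = 2 dB → -41.5 dBFS.
Stage 2: -41.5 dBFS is at or below the -32 dBFS threshold — no compression; make-up brings it to -34.5 dBFS.
Stage 3: overshoot 7.5 dB → 7.5/12 = 0.625 dB → -41.375 dBFS.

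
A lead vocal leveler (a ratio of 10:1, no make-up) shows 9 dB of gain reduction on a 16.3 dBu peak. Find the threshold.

Let T be the threshold. Output overshoot = (input overshoot)/R, so 7.3 − T = (16.3 − T)/10.
10·(7.3 − T) = 16.3 − T → 9·T = 73 − 16.3 = 56.7.
T = 56.7/9 = 6.3 dBu.

6.3 dBu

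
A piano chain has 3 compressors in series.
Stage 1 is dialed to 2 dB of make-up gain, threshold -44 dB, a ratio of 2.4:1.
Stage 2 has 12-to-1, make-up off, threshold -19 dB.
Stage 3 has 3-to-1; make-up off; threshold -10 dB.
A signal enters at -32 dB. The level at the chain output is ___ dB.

-37 dB

Stage 1: 12 dB above -44 dB, reduced 2.4:1 to 5 dB above → -39 dB; +2 dB make-up → -37 dB.
Stage 2: below threshold (-37 ≤ -19); passes unchanged; output -37 dB.
Stage 3: -37 dB is at or below the -10 dB threshold — no compression; output -37 dB.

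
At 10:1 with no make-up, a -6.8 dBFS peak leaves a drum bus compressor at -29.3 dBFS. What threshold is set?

Let T be the threshold. Output overshoot = (input overshoot)/R, so -29.3 − T = (-6.8 − T)/10.
10·(-29.3 − T) = -6.8 − T → 9·T = -293 − (-6.8) = -286.2.
T = -286.2/9 = -31.8 dBFS.

-31.8 dBFS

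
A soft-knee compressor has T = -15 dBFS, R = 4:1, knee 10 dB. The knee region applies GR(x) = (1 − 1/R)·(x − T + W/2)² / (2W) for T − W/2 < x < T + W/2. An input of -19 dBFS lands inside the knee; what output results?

x − T + W/2 = -19 − (-15) + 5 = 1.
GR = (1 − 1/4) × 1² / 20 = 0.75 × 1 / 20 = 0.0375 dB.
Output = -19 − 0.0375 = -19.0375 dBFS.

-19.0375 dBFS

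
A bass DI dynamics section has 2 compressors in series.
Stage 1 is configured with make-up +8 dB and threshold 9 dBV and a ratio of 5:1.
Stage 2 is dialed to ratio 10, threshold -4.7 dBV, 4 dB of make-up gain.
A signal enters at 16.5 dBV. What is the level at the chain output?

1.62 dBV

Stage 1: overshoot 7.5 dB → 7.5/5 = 1.5 dB → 10.5 dBV; +8 dB make-up → 18.5 dBV.
Stage 2: overshoot 23.2 dB → 23.2/10 = 2.32 dB → -2.38 dBV; +4 dB make-up → 1.62 dBV.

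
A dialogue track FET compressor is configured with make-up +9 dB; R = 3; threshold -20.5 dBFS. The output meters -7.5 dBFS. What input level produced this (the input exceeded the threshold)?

Remove make-up: -7.5 − 9 = -16.5 dBFS.
The compressed level sits -16.5 − (-20.5) = 4 dB over threshold.
Undo the ratio: input overshoot = 4 × 3 = 12 dB, giving input = -8.5 dBFS.

-8.5 dBFS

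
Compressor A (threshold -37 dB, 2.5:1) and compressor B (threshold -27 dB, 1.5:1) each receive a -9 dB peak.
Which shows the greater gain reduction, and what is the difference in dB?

A, by 10.8 dB

A: GR = 28 − 28/2.5 = 16.8 dB.
B: GR = 18 − 18/1.5 = 6 dB.
A reduces 10.8 dB more.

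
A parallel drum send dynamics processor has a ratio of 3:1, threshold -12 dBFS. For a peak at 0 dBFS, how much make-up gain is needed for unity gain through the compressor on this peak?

8 dB

Overshoot 12 dB → 12/3 = 4 dB after compression, so the compressed level is -12 + 4 = -8 dBFS.
Make-up = target − compressed = 0 − (-8) = 8 dB.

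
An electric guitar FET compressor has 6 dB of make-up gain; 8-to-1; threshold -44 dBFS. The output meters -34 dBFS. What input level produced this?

Before make-up, the level was -34 − 6 = -40 dBFS.
The compressed level sits -40 − (-44) = 4 dB over threshold.
Before 8:1 compression the overshoot was 4 × 8 = 32 dB, so input = -44 + 32 = -12 dBFS.

-12 dBFS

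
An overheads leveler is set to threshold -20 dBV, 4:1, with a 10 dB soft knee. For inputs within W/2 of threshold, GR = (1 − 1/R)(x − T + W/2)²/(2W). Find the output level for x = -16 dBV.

-19.0375 dBV

x − T + W/2 = -16 − (-20) + 5 = 9.
GR = (1 − 1/4) × 9² / 20 = 0.75 × 81 / 20 = 3.0375 dB.
Output = -16 − 3.0375 = -19.0375 dBV.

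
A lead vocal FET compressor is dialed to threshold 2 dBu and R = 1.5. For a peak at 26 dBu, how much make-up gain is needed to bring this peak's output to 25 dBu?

The peak compresses to 2 + 24/1.5 = 18 dBu.
To reach 25 dBu requires 25 − 18 = 7 dB of make-up.

7 dB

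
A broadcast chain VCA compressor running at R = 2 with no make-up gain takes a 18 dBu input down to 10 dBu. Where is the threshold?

Let T be the threshold. Output overshoot = (input overshoot)/R, so 10 − T = (18 − T)/2.
2·(10 − T) = 18 − T → 1·T = 20 − 18 = 2.
T = 2/1 = 2 dBu.

2 dBu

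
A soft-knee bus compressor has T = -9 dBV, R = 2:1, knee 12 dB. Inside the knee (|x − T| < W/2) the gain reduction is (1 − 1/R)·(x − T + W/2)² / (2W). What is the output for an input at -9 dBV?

-9.75 dBV

x − T + W/2 = -9 − (-9) + 6 = 6.
GR = (1 − 1/2) × 6² / 24 = 0.5 × 36 / 24 = 0.75 dB.
Output = -9 − 0.75 = -9.75 dBV.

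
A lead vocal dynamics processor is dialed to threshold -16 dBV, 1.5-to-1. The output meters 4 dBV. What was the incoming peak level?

The compressed level sits 4 − (-16) = 20 dB over threshold.
Before 1.5:1 compression the overshoot was 20 × 1.5 = 30 dB, so input = -16 + 30 = 14 dBV.

14 dBV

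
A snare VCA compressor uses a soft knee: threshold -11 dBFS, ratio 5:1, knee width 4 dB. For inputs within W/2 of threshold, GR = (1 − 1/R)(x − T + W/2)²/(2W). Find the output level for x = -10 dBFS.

x − T + W/2 = -10 − (-11) + 2 = 3.
GR = (1 − 1/5) × 3² / 8 = 0.8 × 9 / 8 = 0.9 dB.
Output = -10 − 0.9 = -10.9 dBFS.

-10.9 dBFS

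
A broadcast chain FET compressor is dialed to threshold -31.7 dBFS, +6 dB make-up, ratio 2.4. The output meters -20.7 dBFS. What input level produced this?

Stripping the +6 dB make-up gives -26.7 dBFS at the gain stage.
That's 5 dB above the -31.7 dBFS threshold.
Input overshoot = R × output overshoot = 12 dB → input = -31.7 + 12 = -19.7 dBFS.

-19.7 dBFS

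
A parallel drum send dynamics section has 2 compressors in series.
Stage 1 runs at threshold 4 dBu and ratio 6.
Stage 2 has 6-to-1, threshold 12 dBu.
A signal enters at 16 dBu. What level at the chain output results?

Stage 1: 12 dB above 4 dBu, reduced 6:1 to 2 dB above → 6 dBu.
Stage 2: below threshold (6 ≤ 12); passes unchanged; output 6 dBu.

6 dBu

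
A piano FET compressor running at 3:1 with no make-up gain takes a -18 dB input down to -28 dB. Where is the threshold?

-33 dB

Let T be the threshold. Output overshoot = (input overshoot)/R, so -28 − T = (-18 − T)/3.
3·(-28 − T) = -18 − T → 2·T = -84 − (-18) = -66.
T = -66/2 = -33 dB.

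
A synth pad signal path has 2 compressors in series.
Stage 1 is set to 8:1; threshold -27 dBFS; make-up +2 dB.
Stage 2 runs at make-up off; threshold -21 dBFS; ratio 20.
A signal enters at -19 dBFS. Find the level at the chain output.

Stage 1: overshoot 8 dB → 8/8 = 1 dB → -26 dBFS; +2 dB make-up → -24 dBFS.
Stage 2: -24 dBFS ≤ -21 dBFS, so stage 2 doesn't engage; output -24 dBFS.

-24 dBFS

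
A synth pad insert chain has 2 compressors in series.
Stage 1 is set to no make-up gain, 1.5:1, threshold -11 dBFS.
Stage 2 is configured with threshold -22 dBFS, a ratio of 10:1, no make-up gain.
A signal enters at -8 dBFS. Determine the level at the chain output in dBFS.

Stage 1: 3 dB above -11 dBFS, reduced 1.5:1 to 2 dB above → -9 dBFS.
Stage 2: 13 dB above -22 dBFS, reduced 10:1 to 1.3 dB above → -20.7 dBFS.

-20.7 dBFS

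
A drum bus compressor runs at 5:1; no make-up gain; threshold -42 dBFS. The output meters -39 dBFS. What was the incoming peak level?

The compressed level sits -39 − (-42) = 3 dB over threshold.
Before 5:1 compression the overshoot was 3 × 5 = 15 dB, so input = -42 + 15 = -27 dBFS.

-27 dBFS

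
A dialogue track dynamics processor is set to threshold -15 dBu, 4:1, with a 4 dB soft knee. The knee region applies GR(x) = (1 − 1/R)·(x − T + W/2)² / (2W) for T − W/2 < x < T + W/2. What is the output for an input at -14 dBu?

-14.84375 dBu

x − T + W/2 = -14 − (-15) + 2 = 3.
GR = (1 − 1/4) × 3² / 8 = 0.75 × 9 / 8 = 0.84375 dB.
Output = -14 − 0.84375 = -14.84375 dBu.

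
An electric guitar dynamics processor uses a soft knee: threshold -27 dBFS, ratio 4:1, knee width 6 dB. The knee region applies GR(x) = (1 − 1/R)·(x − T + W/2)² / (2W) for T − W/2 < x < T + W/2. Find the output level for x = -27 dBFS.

x − T + W/2 = -27 − (-27) + 3 = 3.
GR = (1 − 1/4) × 3² / 12 = 0.75 × 9 / 12 = 0.5625 dB.
Output = -27 − 0.5625 = -27.5625 dBFS.

-27.5625 dBFS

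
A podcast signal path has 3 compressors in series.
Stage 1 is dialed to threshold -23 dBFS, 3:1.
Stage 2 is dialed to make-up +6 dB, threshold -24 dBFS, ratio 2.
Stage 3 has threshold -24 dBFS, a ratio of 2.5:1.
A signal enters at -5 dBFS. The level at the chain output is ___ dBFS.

-20.2 dBFS

Stage 1: -5 dBFS is 18 dB over -23 dBFS; at 3:1 that becomes 6 dB over, giving -17 dBFS.
Stage 2: 7 dB above -24 dBFS, reduced 2:1 to 3.5 dB above → -20.5 dBFS; +6 dB make-up → -14.5 dBFS.
Stage 3: -14.5 dBFS is 9.5 dB over -24 dBFS; at 2.5:1 that becomes 3.8 dB over, giving -20.2 dBFS.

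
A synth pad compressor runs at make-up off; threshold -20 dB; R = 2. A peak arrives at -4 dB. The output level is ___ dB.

-12 dB

Overshoot: -4 − (-20) = 16 dB.
The 16 dB excess becomes 8 dB after 2:1 reduction.
That puts the output at -12 dB.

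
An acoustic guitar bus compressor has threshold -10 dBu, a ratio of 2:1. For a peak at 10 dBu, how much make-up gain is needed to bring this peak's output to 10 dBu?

The peak compresses to -10 + 20/2 = 0 dBu.
To reach 10 dBu requires 10 − 0 = 10 dB of make-up.

10 dB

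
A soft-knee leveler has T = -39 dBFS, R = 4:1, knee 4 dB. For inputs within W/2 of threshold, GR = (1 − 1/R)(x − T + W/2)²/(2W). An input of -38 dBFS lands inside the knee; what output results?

x − T + W/2 = -38 − (-39) + 2 = 3.
GR = (1 − 1/4) × 3² / 8 = 0.75 × 9 / 8 = 0.84375 dB.
Output = -38 − 0.84375 = -38.84375 dBFS.

-38.84375 dBFS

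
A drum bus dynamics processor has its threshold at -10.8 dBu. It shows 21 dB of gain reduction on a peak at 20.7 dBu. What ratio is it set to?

Input overshoot = 20.7 − (-10.8) = 31.5 dB.
Output overshoot = 31.5 − 21 = 10.5 dB.
Ratio = input overshoot / output overshoot = 31.5 / 10.5 = 3.

3:1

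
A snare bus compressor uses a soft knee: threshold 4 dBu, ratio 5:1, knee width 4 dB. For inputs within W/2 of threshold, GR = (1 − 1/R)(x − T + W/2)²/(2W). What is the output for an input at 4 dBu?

3.6 dBu

x − T + W/2 = 4 − 4 + 2 = 2.
GR = (1 − 1/5) × 2² / 8 = 0.8 × 4 / 8 = 0.4 dB.
Output = 4 − 0.4 = 3.6 dBu.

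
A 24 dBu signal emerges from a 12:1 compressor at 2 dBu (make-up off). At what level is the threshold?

Let T be the threshold. Output overshoot = (input overshoot)/R, so 2 − T = (24 − T)/12.
12·(2 − T) = 24 − T → 11·T = 24 − 24 = 0.
T = 0/11 = 0 dBu.

0 dBu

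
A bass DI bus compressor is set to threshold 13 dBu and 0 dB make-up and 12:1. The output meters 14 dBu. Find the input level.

That's 1 dB above the 13 dBu threshold.
Input overshoot = R × output overshoot = 12 dB → input = 13 + 12 = 25 dBu.

25 dBu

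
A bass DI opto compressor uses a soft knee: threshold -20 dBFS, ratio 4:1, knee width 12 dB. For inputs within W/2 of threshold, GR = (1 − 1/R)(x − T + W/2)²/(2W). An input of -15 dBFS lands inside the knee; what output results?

-18.78125 dBFS

x − T + W/2 = -15 − (-20) + 6 = 11.
GR = (1 − 1/4) × 11² / 24 = 0.75 × 121 / 24 = 3.78125 dB.
Output = -15 − 3.78125 = -18.78125 dBFS.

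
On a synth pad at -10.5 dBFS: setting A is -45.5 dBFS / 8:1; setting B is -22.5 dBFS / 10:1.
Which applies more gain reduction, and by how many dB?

A, by 19.825 dB

A: overshoot 35 dB → output overshoot 4.375 dB → GR 30.625 dB.
B: overshoot 12 dB → output overshoot 1.2 dB → GR 10.8 dB.
Difference: 19.825 dB in favour of A.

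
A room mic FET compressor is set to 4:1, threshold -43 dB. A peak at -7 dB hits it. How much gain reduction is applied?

The signal is 36 dB above threshold.
After 4:1 compression the overshoot becomes 36/4 = 9 dB.
Gain reduction = 36 − 9 = 27 dB.

27 dB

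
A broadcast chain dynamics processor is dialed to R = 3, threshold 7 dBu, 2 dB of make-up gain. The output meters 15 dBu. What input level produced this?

25 dBu

Before make-up, the level was 15 − 2 = 13 dBu.
That's 6 dB above the 7 dBu threshold.
Before 3:1 compression the overshoot was 6 × 3 = 18 dB, so input = 7 + 18 = 25 dBu.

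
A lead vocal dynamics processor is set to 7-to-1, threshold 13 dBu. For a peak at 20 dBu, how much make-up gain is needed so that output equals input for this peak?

Without make-up, output = threshold + overshoot/7 = 13 + 1 = 14 dBu.
Gap to target: 6 dB.

6 dB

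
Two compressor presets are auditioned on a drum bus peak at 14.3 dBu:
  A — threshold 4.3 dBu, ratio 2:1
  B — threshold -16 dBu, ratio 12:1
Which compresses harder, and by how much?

A: GR = 10 − 10/2 = 5 dB.
B: GR = 30.3 − 30.3/12 = 27.775 dB.
Difference: 22.775 dB in favour of B.

B, by 22.775 dB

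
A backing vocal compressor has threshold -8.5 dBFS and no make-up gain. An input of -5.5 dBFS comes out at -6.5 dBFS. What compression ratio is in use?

Input overshoot = -5.5 − (-8.5) = 3 dB; output overshoot = -6.5 − (-8.5) = 2 dB.
Ratio = 3 / 2 = 1.5.

1.5:1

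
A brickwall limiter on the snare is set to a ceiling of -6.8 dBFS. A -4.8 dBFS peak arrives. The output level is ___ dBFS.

At ∞:1, everything above -6.8 dBFS is held at the ceiling.

-6.8 dBFS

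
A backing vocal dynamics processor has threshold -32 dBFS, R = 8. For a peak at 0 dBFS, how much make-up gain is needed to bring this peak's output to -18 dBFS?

10 dB

Without make-up, output = threshold + overshoot/8 = -32 + 4 = -28 dBFS.
Gap to target: 10 dB.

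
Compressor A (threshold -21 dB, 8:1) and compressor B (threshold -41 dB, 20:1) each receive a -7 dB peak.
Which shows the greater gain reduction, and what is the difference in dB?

B, by 20.05 dB

A: 14 dB over, compressed to 1.75 dB over, so 12.25 dB of GR.
B: 34 dB over, compressed to 1.7 dB over, so 32.3 dB of GR.
Difference: 20.05 dB in favour of B.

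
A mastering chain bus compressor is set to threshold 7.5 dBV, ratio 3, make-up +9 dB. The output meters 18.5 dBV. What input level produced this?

Stripping the +9 dB make-up gives 9.5 dBV at the gain stage.
The compressed level sits 9.5 − 7.5 = 2 dB over threshold.
Undo the ratio: input overshoot = 2 × 3 = 6 dB, giving input = 13.5 dBV.

13.5 dBV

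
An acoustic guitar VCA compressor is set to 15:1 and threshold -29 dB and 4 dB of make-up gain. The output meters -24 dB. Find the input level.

-14 dB

Before make-up, the level was -24 − 4 = -28 dB.
Post-compression overshoot = -28 − (-29) = 1 dB.
Input overshoot = R × output overshoot = 15 dB → input = -29 + 15 = -14 dB.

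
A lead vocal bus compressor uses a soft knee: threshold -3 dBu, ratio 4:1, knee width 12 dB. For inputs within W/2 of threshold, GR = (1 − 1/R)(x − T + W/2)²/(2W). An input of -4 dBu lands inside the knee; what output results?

x − T + W/2 = -4 − (-3) + 6 = 5.
GR = (1 − 1/4) × 5² / 24 = 0.75 × 25 / 24 = 0.78125 dB.
Output = -4 − 0.78125 = -4.78125 dBu.

-4.78125 dBu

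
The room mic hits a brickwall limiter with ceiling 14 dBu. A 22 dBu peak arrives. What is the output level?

A brickwall limiter is an ∞:1 compressor: any input above the ceiling is clamped to 14 dBu.

14 dBu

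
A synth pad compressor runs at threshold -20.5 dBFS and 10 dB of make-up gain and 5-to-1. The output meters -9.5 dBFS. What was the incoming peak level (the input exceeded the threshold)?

Stripping the +10 dB make-up gives -19.5 dBFS at the gain stage.
Post-compression overshoot = -19.5 − (-20.5) = 1 dB.
Input overshoot = R × output overshoot = 5 dB → input = -20.5 + 5 = -15.5 dBFS.

-15.5 dBFS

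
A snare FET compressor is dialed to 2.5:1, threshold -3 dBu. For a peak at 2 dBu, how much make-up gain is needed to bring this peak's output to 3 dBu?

4 dB

The peak compresses to -3 + 5/2.5 = -1 dBu.
To reach 3 dBu requires 3 − (-1) = 4 dB of make-up.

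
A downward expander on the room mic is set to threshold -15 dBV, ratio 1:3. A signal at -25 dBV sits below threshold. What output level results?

Below threshold, a 1:3 expander applies gain = (3−1)×(T − x) of attenuation.
(3−1) × 10 = 20 dB, so output = -25 − 20 = -45 dBV.

-45 dBV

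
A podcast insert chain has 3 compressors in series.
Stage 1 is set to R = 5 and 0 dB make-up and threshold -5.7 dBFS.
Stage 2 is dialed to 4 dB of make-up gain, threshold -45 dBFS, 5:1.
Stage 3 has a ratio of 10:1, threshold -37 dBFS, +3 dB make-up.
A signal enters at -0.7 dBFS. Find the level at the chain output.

-33.594 dBFS

Stage 1: -0.7 dBFS is 5 dB over -5.7 dBFS; at 5:1 that becomes 1 dB over, giving -4.7 dBFS.
Stage 2: overshoot 40.3 dB → 40.3/5 = 8.06 dB → -36.94 dBFS; +4 dB make-up → -32.94 dBFS.
Stage 3: -32.94 dBFS is 4.06 dB over -37 dBFS; at 10:1 that becomes 0.406 dB over, giving -36.594 dBFS; +3 dB make-up → -33.594 dBFS.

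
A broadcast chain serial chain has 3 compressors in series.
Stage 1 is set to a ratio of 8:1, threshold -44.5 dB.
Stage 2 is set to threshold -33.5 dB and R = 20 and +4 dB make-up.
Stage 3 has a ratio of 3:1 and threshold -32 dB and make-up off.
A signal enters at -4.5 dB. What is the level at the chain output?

Stage 1: overshoot 40 dB → 40/8 = 5 dB → -39.5 dB.
Stage 2: -39.5 dB is at or below the -33.5 dB threshold — no compression; make-up brings it to -35.5 dB.
Stage 3: below threshold (-35.5 ≤ -32); passes unchanged; output -35.5 dB.

-35.5 dB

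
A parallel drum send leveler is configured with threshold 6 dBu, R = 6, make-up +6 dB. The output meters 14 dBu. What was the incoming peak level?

Before make-up, the level was 14 − 6 = 8 dBu.
The compressed level sits 8 − 6 = 2 dB over threshold.
Input overshoot = R × output overshoot = 12 dB → input = 6 + 12 = 18 dBu.

18 dBu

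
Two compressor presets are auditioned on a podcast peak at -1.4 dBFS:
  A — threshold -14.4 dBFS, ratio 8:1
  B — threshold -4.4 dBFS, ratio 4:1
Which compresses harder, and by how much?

A, by 9.125 dB

A: 13 dB over, compressed to 1.625 dB over, so 11.375 dB of GR.
B: 3 dB over, compressed to 0.75 dB over, so 2.25 dB of GR.
Difference: 9.125 dB in favour of A.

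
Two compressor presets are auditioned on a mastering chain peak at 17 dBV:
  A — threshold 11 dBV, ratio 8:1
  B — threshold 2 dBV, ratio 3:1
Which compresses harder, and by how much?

A: 6 dB over, compressed to 0.75 dB over, so 5.25 dB of GR.
B: 15 dB over, compressed to 5 dB over, so 10 dB of GR.
Difference: 4.75 dB in favour of B.

B, by 4.75 dB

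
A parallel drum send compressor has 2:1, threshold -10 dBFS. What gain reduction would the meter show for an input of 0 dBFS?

0 dBFS exceeds the threshold by 10 dB.
A 2:1 ratio leaves 5 dB of that excess.
GR = overshoot in − overshoot out = 10 − 5 = 5 dB.

5 dB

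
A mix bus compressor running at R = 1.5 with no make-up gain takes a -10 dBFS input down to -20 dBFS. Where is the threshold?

Let T be the threshold. Output overshoot = (input overshoot)/R, so -20 − T = (-10 − T)/1.5.
1.5·(-20 − T) = -10 − T → 0.5·T = -30 − (-10) = -20.
T = -20/0.5 = -40 dBFS.

-40 dBFS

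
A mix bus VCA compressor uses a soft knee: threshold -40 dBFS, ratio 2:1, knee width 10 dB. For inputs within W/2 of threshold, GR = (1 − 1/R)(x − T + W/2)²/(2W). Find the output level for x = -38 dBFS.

x − T + W/2 = -38 − (-40) + 5 = 7.
GR = (1 − 1/2) × 7² / 20 = 0.5 × 49 / 20 = 1.225 dB.
Output = -38 − 1.225 = -39.225 dBFS.

-39.225 dBFS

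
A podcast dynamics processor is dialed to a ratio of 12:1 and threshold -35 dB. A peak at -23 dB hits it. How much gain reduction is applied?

The signal is 12 dB above threshold.
At 12:1, output sits 12/12 = 1 dB above threshold.
So the signal is attenuated by 12 − 1 = 11 dB.

11 dB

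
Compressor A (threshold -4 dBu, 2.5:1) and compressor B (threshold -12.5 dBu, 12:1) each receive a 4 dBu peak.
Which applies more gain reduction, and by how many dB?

A: GR = 8 − 8/2.5 = 4.8 dB.
B: GR = 16.5 − 16.5/12 = 15.125 dB.
B reduces 10.325 dB more.

B, by 10.325 dB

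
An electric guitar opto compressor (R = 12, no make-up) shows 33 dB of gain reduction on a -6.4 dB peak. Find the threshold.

-42.4 dB

Let T be the threshold. Output overshoot = (input overshoot)/R, so -39.4 − T = (-6.4 − T)/12.
12·(-39.4 − T) = -6.4 − T → 11·T = -472.8 − (-6.4) = -466.4.
T = -466.4/11 = -42.4 dB.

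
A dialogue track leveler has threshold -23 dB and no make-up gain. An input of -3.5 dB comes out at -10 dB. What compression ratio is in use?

Input overshoot = -3.5 − (-23) = 19.5 dB; output overshoot = -10 − (-23) = 13 dB.
Ratio = 19.5 / 13 = 1.5.

1.5:1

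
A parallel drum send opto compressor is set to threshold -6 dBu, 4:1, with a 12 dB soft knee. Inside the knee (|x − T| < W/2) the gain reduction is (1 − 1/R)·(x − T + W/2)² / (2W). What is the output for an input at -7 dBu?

-7.78125 dBu

x − T + W/2 = -7 − (-6) + 6 = 5.
GR = (1 − 1/4) × 5² / 24 = 0.75 × 25 / 24 = 0.78125 dB.
Output = -7 − 0.78125 = -7.78125 dBu.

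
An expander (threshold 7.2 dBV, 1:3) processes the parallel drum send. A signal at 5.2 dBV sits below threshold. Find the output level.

Undershoot = 7.2 − 5.2 = 2 dB.
At 1:3, that expands to 6 dB under threshold.
Output = 7.2 − 6 = 1.2 dBV.

1.2 dBV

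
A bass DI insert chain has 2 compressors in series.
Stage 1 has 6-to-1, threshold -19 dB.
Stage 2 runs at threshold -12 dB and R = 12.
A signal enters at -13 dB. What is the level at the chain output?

Stage 1: 6 dB above -19 dB, reduced 6:1 to 1 dB above → -18 dB.
Stage 2: below threshold (-18 ≤ -12); passes unchanged; output -18 dB.

-18 dB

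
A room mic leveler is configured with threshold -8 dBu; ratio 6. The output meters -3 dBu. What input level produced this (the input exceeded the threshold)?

22 dBu

The compressed level sits -3 − (-8) = 5 dB over threshold.
Undo the ratio: input overshoot = 5 × 6 = 30 dB, giving input = 22 dBu.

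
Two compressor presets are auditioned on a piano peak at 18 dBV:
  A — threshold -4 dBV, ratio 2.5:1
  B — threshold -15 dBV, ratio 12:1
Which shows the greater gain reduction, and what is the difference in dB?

A: GR = 22 − 22/2.5 = 13.2 dB.
B: GR = 33 − 33/12 = 30.25 dB.
Difference: 17.05 dB in favour of B.

B, by 17.05 dB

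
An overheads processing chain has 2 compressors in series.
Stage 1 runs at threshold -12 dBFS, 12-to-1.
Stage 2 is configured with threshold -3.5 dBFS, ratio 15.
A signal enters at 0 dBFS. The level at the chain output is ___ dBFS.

Stage 1: 0 dBFS is 12 dB over -12 dBFS; at 12:1 that becomes 1 dB over, giving -11 dBFS.
Stage 2: -11 dBFS is at or below the -3.5 dBFS threshold — no compression; output -11 dBFS.

-11 dBFS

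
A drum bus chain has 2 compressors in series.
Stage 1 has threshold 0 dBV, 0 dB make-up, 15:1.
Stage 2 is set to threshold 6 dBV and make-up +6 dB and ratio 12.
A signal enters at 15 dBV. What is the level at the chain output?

7 dBV

Stage 1: 15 dB above 0 dBV, reduced 15:1 to 1 dB above → 1 dBV.
Stage 2: 1 dBV ≤ 6 dBV, so stage 2 doesn't engage; make-up brings it to 7 dBV.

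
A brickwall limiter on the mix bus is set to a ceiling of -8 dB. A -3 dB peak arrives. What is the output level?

-8 dB

A brickwall limiter is an ∞:1 compressor: any input above the ceiling is clamped to -8 dB.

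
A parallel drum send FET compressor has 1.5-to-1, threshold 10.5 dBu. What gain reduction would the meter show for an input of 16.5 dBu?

2 dB

Overshoot = 16.5 − 10.5 = 6 dB.
A 1.5:1 ratio leaves 4 dB of that excess.
GR = overshoot in − overshoot out = 6 − 4 = 2 dB.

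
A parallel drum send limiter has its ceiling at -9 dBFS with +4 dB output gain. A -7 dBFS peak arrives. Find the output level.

-5 dBFS

At ∞:1, everything above -9 dBFS is held at the ceiling.
Output gain then adds 4 dB: -9 + 4 = -5 dBFS.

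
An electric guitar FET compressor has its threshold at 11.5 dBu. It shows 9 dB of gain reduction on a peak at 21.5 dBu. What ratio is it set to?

10:1

Input overshoot = 21.5 − 11.5 = 10 dB.
Output overshoot = 10 − 9 = 1 dB.
Ratio = input overshoot / output overshoot = 10 / 1 = 10.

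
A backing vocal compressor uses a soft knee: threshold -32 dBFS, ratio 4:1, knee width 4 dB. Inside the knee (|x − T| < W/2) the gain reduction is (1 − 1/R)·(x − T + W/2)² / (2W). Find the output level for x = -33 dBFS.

x − T + W/2 = -33 − (-32) + 2 = 1.
GR = (1 − 1/4) × 1² / 8 = 0.75 × 1 / 8 = 0.09375 dB.
Output = -33 − 0.09375 = -33.09375 dBFS.

-33.09375 dBFS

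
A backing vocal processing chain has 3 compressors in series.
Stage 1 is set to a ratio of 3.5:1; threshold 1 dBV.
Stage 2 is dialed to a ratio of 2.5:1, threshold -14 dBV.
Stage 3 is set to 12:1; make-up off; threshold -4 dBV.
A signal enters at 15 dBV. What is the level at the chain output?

-6.4 dBV

Stage 1: 14 dB above 1 dBV, reduced 3.5:1 to 4 dB above → 5 dBV.
Stage 2: 19 dB above -14 dBV, reduced 2.5:1 to 7.6 dB above → -6.4 dBV.
Stage 3: -6.4 dBV is at or below the -4 dBV threshold — no compression; output -6.4 dBV.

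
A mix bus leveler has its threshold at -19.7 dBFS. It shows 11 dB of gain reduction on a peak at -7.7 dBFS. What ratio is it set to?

Input overshoot = -7.7 − (-19.7) = 12 dB.
Output overshoot = 12 − 11 = 1 dB.
Ratio = input overshoot / output overshoot = 12 / 1 = 12.

12:1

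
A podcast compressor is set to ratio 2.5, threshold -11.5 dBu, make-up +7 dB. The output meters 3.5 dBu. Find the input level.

8.5 dBu

Remove make-up: 3.5 − 7 = -3.5 dBu.
Post-compression overshoot = -3.5 − (-11.5) = 8 dB.
Input overshoot = R × output overshoot = 20 dB → input = -11.5 + 20 = 8.5 dBu.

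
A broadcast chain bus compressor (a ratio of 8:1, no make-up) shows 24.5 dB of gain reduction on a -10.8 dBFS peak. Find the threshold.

Input is 28 dB above T (since output overshoot × R = input overshoot: (-35.3 − T)·8 = -10.8 − T gives T = -38.8 dBFS).
Check: -38.8 + (-10.8 − (-38.8))/8 = -38.8 + 3.5 = -35.3 dBFS. ✓

-38.8 dBFS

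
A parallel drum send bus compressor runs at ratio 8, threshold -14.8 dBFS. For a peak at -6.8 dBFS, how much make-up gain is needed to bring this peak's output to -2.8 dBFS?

11 dB

Overshoot 8 dB → 8/8 = 1 dB after compression, so the compressed level is -14.8 + 1 = -13.8 dBFS.
Make-up = target − compressed = -2.8 − (-13.8) = 11 dB.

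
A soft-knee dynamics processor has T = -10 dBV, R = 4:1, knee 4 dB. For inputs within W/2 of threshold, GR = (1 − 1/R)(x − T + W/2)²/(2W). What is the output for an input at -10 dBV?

x − T + W/2 = -10 − (-10) + 2 = 2.
GR = (1 − 1/4) × 2² / 8 = 0.75 × 4 / 8 = 0.375 dB.
Output = -10 − 0.375 = -10.375 dBV.

-10.375 dBV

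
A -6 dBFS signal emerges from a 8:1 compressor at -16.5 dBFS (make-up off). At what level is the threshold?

-18 dBFS

Let T be the threshold. Output overshoot = (input overshoot)/R, so -16.5 − T = (-6 − T)/8.
8·(-16.5 − T) = -6 − T → 7·T = -132 − (-6) = -126.
T = -126/7 = -18 dBFS.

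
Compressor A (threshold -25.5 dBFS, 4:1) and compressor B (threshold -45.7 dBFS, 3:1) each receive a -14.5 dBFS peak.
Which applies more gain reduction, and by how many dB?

A: GR = 11 − 11/4 = 8.25 dB.
B: GR = 31.2 − 31.2/3 = 20.8 dB.
B applies 12.55 dB more gain reduction.

B, by 12.55 dB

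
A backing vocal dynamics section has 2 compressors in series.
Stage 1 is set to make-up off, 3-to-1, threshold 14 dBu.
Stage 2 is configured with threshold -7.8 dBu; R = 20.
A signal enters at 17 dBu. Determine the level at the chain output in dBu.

-6.66 dBu

Stage 1: overshoot 3 dB → 3/3 = 1 dB → 15 dBu.
Stage 2: overshoot 22.8 dB → 22.8/20 = 1.14 dB → -6.66 dBu.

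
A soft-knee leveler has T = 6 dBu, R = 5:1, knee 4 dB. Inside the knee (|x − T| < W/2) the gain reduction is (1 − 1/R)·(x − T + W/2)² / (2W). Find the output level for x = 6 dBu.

5.6 dBu

x − T + W/2 = 6 − 6 + 2 = 2.
GR = (1 − 1/5) × 2² / 8 = 0.8 × 4 / 8 = 0.4 dB.
Output = 6 − 0.4 = 5.6 dBu.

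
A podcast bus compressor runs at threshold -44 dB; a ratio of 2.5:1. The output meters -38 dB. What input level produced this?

The compressed level sits -38 − (-44) = 6 dB over threshold.
Input overshoot = R × output overshoot = 15 dB → input = -44 + 15 = -29 dB.

-29 dB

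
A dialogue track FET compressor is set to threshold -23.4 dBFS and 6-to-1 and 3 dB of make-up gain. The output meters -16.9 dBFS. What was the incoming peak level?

-2.4 dBFS

Stripping the +3 dB make-up gives -19.9 dBFS at the gain stage.
The compressed level sits -19.9 − (-23.4) = 3.5 dB over threshold.
Before 6:1 compression the overshoot was 3.5 × 6 = 21 dB, so input = -23.4 + 21 = -2.4 dBFS.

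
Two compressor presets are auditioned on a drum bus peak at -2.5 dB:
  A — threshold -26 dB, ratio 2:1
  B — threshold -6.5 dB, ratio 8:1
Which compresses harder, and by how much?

A, by 8.25 dB

A: overshoot 23.5 dB → output overshoot 11.75 dB → GR 11.75 dB.
B: overshoot 4 dB → output overshoot 0.5 dB → GR 3.5 dB.
A reduces 8.25 dB more.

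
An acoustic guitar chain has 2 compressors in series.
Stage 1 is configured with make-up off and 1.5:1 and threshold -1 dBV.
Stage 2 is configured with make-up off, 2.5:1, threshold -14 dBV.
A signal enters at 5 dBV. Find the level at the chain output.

Stage 1: 5 dBV is 6 dB over -1 dBV; at 1.5:1 that becomes 4 dB over, giving 3 dBV.
Stage 2: overshoot 17 dB → 17/2.5 = 6.8 dB → -7.2 dBV.

-7.2 dBV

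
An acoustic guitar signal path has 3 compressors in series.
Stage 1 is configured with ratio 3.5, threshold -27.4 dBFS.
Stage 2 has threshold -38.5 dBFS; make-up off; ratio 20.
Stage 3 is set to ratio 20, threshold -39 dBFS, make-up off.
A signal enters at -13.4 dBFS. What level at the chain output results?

-38.93725 dBFS

Stage 1: 14 dB above -27.4 dBFS, reduced 3.5:1 to 4 dB above → -23.4 dBFS.
Stage 2: overshoot 15.1 dB → 15.1/20 = 0.755 dB → -37.745 dBFS.
Stage 3: 1.255 dB above -39 dBFS, reduced 20:1 to 0.06275 dB above → -38.93725 dBFS.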